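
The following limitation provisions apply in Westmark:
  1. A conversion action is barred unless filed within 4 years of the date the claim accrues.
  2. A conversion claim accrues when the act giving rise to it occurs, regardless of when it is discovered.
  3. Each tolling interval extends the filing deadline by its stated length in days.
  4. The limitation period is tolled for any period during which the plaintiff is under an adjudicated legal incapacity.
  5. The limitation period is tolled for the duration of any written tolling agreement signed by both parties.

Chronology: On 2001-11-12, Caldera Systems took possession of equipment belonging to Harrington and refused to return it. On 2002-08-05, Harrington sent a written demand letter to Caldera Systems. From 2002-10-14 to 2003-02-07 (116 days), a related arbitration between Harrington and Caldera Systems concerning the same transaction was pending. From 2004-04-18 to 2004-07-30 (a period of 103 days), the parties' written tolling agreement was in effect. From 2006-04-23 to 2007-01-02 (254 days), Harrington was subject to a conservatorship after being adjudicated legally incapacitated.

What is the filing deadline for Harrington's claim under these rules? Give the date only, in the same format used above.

The claim accrued on 2001-11-12, when the wrongful act occurred.
4 years from 2001-11-12 is 2005-11-12.
The written tolling agreement from 2004-04-18 to 2004-07-30 tolled the period for 103 days, extending the deadline to 2006-02-23.
The plaintiff's legal incapacity from 2006-04-23 to 2007-01-02 began after the period had already run on 2006-02-23, so it has no tolling effect.
No stated provision tolls the period for a pending arbitration, so the interval from 2002-10-14 to 2003-02-07 has no effect on the deadline.
The other events in the timeline have no effect on the limitation period under the stated rules.

2006-02-23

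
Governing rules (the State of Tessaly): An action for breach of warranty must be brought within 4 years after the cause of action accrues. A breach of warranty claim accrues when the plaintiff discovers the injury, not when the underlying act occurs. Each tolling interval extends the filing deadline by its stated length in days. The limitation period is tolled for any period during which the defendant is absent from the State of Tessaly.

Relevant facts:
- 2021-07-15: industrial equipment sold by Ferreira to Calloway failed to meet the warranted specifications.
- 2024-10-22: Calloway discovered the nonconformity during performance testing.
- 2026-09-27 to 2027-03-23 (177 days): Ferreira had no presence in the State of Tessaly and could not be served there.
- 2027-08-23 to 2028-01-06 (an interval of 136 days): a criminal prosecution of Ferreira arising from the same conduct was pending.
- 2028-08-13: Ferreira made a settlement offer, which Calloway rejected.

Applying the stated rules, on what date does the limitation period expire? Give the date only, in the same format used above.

2029-04-17

Accrual is tied to discovery, so the period began on 2024-10-22 rather than on 2021-07-15 when the act occurred.
Adding the 4 years base period to 2024-10-22 gives a deadline of 2028-10-22, before any tolling.
The period was tolled for 177 days by the defendant's absence from the jurisdiction (2026-09-27 to 2027-03-23), pushing the deadline to 2029-04-17.
The pending criminal prosecution from 2027-08-23 to 2028-01-06 does not toll the period, because no stated rule makes a criminal prosecution a tolling event.
None of the other events listed affects the running of the period under the stated rules.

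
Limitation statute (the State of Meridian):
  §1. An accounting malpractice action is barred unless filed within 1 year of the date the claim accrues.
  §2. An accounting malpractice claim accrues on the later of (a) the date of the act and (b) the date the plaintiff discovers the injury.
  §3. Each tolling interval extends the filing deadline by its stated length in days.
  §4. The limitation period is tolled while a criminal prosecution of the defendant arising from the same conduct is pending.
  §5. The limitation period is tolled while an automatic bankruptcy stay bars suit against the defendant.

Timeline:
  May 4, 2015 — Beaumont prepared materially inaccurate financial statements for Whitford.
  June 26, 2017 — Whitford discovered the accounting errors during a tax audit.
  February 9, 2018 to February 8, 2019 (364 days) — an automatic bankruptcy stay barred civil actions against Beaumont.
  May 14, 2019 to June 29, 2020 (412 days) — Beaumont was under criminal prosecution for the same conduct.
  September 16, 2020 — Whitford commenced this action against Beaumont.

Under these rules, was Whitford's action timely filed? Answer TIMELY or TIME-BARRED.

TIME-BARRED

Because discovery on June 26, 2017 post-dates the May 4, 2015 act, accrual under the later-of rule falls on June 26, 2017.
1 year from June 26, 2017 is June 26, 2018.
The period was tolled for 364 days by the automatic bankruptcy stay (February 9, 2018 to February 8, 2019), pushing the deadline to June 25, 2019.
The period was tolled for 412 days by the pending criminal prosecution (May 14, 2019 to June 29, 2020), pushing the deadline to August 10, 2020.
Whitford filed on September 16, 2020, after the August 10, 2020 deadline, so the action is time-barred.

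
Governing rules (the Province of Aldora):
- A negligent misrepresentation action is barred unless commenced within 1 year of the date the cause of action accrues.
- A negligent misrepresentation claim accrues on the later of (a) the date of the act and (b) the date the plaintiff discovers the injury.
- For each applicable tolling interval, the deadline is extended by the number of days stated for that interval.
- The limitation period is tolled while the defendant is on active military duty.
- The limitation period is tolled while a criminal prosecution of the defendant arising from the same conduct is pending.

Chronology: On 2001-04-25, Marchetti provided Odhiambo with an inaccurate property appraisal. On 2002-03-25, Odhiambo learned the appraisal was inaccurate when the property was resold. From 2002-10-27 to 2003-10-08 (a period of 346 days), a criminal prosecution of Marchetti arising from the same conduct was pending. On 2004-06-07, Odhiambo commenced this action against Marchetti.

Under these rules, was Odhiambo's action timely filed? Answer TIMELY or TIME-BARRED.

Because discovery on 2002-03-25 post-dates the 2001-04-25 act, accrual under the later-of rule falls on 2002-03-25.
1 year from 2002-03-25 is 2003-03-25.
The pending criminal prosecution from 2002-10-27 to 2003-10-08 tolled the period for 346 days, extending the deadline to 2004-03-05.
Odhiambo filed on 2004-06-07, after the 2004-03-05 deadline, so the action is time-barred.

TIME-BARRED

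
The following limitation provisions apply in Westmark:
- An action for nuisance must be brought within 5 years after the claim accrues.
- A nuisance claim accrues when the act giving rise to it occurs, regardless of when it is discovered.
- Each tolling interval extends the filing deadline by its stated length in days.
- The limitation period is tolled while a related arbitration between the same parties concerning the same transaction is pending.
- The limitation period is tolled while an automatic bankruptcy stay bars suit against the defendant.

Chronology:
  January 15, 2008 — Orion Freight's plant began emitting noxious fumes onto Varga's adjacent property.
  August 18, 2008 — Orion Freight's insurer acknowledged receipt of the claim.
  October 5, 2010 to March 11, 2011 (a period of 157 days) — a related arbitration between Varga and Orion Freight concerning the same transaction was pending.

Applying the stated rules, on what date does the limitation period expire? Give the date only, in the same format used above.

June 21, 2013

The claim accrued on January 15, 2008, when the wrongful act occurred.
The untolled deadline — 5 years after January 15, 2008 — is January 15, 2013.
The period was tolled for 157 days by the pending related arbitration (October 5, 2010 to March 11, 2011), pushing the deadline to June 21, 2013.
None of the other events listed affects the running of the period under the stated rules.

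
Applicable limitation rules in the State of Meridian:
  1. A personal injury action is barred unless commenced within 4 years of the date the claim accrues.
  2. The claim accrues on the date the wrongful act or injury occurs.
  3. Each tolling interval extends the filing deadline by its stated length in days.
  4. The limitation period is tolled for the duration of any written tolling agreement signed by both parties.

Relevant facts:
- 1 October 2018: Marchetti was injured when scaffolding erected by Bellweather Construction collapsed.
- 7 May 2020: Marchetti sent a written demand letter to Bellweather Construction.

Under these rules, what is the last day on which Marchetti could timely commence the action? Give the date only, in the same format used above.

The claim accrued on 1 October 2018, when the wrongful act occurred.
The untolled deadline — 4 years after 1 October 2018 — is 1 October 2022.
None of the other events listed affects the running of the period under the stated rules.

1 October 2022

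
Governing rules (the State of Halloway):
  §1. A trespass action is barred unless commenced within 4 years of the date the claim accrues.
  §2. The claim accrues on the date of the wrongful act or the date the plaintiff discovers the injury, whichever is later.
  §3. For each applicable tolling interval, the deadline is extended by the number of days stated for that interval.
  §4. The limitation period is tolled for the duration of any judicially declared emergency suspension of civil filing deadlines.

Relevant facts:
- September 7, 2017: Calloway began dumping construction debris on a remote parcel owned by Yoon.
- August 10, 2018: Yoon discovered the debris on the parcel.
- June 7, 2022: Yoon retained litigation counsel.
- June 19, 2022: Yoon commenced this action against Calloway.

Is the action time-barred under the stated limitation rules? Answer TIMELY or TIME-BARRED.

Because discovery on August 10, 2018 post-dates the September 7, 2017 act, accrual under the later-of rule falls on August 10, 2018.
The untolled deadline — 4 years after August 10, 2018 — is August 10, 2022.
Nothing else in the chronology tolls or restarts the period.
Filing on June 19, 2022 beat the August 10, 2022 deadline — the action is timely.

TIMELY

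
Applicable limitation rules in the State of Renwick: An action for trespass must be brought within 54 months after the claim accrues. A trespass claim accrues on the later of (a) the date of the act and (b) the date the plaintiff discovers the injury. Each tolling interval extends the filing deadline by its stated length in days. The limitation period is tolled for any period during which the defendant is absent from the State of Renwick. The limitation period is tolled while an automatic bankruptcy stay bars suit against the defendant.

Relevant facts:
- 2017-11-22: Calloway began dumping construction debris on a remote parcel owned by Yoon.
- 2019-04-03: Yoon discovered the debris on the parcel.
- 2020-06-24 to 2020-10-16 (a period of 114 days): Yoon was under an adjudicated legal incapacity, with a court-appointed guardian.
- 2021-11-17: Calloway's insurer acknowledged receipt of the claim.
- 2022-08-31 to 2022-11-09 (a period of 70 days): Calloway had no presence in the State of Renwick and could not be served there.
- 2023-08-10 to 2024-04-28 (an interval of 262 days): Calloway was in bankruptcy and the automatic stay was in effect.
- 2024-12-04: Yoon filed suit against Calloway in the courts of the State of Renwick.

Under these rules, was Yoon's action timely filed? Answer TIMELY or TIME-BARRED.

TIME-BARRED

Taking the later of the act (2017-11-22) and discovery (2019-04-03), the claim accrued on 2019-04-03.
The untolled deadline — 54 months after 2019-04-03 — is 2023-10-03.
The defendant's absence from the jurisdiction from 2022-08-31 to 2022-11-09 tolled the period for 70 days, extending the deadline to 2023-12-12.
The period was tolled for 262 days by the automatic bankruptcy stay (2023-08-10 to 2024-04-28), pushing the deadline to 2024-08-30.
Although the plaintiff's incapacity ran from 2020-06-24 to 2020-10-16, the stated rules do not make that a tolling event, so it is disregarded.
The other events in the timeline have no effect on the limitation period under the stated rules.
Filing on 2024-12-04 missed the 2024-08-30 deadline — the action is time-barred.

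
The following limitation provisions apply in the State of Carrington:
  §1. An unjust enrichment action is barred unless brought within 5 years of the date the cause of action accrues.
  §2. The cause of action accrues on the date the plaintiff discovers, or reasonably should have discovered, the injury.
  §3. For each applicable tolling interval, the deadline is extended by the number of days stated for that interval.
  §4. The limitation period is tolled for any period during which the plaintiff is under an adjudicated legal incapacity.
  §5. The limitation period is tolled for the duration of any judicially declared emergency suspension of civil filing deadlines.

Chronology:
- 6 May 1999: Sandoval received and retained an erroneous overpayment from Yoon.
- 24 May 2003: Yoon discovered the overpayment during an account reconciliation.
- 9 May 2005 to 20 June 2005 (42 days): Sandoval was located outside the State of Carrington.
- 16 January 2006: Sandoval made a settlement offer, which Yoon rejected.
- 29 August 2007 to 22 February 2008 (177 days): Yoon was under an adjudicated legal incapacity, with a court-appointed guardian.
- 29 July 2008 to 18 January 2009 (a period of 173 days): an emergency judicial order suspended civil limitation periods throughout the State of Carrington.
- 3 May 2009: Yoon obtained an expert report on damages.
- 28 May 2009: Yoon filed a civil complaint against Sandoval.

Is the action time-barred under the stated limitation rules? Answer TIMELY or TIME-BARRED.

The claim did not accrue until Yoon discovered the injury on 24 May 2003; the 6 May 1999 act date does not start the clock under the stated rule.
The untolled deadline — 5 years after 24 May 2003 — is 24 May 2008.
The period was tolled for 177 days by the plaintiff's legal incapacity (29 August 2007 to 22 February 2008), pushing the deadline to 17 November 2008.
The period was tolled for 173 days by the emergency suspension of filing deadlines (29 July 2008 to 18 January 2009), pushing the deadline to 9 May 2009.
No stated provision tolls the period for the defendant's absence, so the interval from 9 May 2005 to 20 June 2005 has no effect on the deadline.
None of the other events listed affects the running of the period under the stated rules.
The 28 May 2009 filing falls after the 9 May 2009 deadline; the claim is time-barred.

TIME-BARRED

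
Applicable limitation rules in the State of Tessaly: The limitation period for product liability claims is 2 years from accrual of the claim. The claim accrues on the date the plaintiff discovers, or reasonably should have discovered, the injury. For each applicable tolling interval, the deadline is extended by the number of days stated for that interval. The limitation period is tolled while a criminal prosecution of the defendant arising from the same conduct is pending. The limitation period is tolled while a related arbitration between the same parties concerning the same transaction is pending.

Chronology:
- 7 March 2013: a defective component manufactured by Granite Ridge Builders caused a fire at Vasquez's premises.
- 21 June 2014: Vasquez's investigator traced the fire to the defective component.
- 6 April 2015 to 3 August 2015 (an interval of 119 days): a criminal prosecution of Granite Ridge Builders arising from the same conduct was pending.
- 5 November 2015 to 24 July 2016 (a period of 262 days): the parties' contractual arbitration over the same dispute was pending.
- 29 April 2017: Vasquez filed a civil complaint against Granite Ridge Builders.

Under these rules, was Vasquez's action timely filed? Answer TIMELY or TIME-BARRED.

Accrual is tied to discovery, so the period began on 21 June 2014 rather than on 7 March 2013 when the act occurred.
2 years from 21 June 2014 is 21 June 2016.
Because the pending criminal prosecution ran from 6 April 2015 to 3 August 2015, the deadline is extended by 119 days to 18 October 2016.
The period was tolled for 262 days by the pending related arbitration (5 November 2015 to 24 July 2016), pushing the deadline to 7 July 2017.
Vasquez filed on 29 April 2017, before the 7 July 2017 deadline, so the action is timely.

TIMELY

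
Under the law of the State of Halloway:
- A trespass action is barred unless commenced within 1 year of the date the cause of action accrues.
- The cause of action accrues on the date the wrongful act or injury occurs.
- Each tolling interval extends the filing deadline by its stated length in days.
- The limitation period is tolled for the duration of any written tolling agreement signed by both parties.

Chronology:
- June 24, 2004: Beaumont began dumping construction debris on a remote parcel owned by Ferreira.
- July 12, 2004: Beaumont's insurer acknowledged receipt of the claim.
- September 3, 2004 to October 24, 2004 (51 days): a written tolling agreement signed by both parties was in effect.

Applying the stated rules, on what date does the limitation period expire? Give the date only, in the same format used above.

August 14, 2005

The claim accrued on June 24, 2004, when the wrongful act occurred.
Adding the 1 year base period to June 24, 2004 gives a deadline of June 24, 2005, before any tolling.
The written tolling agreement from September 3, 2004 to October 24, 2004 tolled the period for 51 days, extending the deadline to August 14, 2005.
The other events in the timeline have no effect on the limitation period under the stated rules.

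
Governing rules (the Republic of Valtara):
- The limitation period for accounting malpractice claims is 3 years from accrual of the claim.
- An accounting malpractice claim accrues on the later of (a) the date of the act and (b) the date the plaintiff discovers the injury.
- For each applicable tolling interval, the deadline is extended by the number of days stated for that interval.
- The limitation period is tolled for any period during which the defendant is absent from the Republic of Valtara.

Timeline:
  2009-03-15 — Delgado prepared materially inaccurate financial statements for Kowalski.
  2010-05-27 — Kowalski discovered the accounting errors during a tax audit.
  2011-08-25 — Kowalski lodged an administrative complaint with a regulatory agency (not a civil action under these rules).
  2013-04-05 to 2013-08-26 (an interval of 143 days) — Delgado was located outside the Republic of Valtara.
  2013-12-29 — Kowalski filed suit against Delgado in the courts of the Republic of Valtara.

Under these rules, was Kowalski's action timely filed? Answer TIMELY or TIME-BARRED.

TIME-BARRED

Because discovery on 2010-05-27 post-dates the 2009-03-15 act, accrual under the later-of rule falls on 2010-05-27.
Adding the 3 years base period to 2010-05-27 gives a deadline of 2013-05-27, before any tolling.
Because the defendant's absence from the jurisdiction ran from 2013-04-05 to 2013-08-26, the deadline is extended by 143 days to 2013-10-17.
The other events in the timeline have no effect on the limitation period under the stated rules.
Filing on 2013-12-29 missed the 2013-10-17 deadline — the action is time-barred.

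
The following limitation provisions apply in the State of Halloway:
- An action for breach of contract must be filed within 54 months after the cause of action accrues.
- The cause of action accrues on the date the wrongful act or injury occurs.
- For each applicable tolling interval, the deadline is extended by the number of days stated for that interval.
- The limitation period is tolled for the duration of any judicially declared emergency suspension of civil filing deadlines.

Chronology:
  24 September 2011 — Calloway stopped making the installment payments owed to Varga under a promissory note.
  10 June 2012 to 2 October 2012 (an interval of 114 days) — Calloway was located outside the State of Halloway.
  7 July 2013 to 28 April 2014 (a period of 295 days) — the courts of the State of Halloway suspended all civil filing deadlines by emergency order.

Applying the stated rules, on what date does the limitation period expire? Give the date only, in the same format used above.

13 January 2017

The limitation period began to run on 24 September 2011.
54 months from 24 September 2011 is 24 March 2016.
Because the emergency suspension of filing deadlines ran from 7 July 2013 to 28 April 2014, the deadline is extended by 295 days to 13 January 2017.
Although the defendant's absence ran from 10 June 2012 to 2 October 2012, the stated rules do not make that a tolling event, so it is disregarded.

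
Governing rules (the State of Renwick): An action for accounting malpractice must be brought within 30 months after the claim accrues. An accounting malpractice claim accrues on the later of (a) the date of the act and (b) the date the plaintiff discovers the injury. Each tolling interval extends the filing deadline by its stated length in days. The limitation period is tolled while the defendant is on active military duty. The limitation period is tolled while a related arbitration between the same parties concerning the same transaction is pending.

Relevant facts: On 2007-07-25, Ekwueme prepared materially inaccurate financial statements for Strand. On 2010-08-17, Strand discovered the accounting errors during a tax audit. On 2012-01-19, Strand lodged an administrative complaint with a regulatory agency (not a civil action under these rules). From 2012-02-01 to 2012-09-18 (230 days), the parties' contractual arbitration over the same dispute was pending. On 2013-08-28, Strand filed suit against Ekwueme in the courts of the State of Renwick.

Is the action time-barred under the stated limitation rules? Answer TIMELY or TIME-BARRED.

TIMELY

The claim accrued on 2010-08-17 — the later of the 2007-07-25 act and the 2010-08-17 discovery.
Adding the 30 months base period to 2010-08-17 gives a deadline of 2013-02-17, before any tolling.
Because the pending related arbitration ran from 2012-02-01 to 2012-09-18, the deadline is extended by 230 days to 2013-10-05.
The other events in the timeline have no effect on the limitation period under the stated rules.
The 2013-08-28 filing precedes the 2013-10-05 deadline; the claim is timely.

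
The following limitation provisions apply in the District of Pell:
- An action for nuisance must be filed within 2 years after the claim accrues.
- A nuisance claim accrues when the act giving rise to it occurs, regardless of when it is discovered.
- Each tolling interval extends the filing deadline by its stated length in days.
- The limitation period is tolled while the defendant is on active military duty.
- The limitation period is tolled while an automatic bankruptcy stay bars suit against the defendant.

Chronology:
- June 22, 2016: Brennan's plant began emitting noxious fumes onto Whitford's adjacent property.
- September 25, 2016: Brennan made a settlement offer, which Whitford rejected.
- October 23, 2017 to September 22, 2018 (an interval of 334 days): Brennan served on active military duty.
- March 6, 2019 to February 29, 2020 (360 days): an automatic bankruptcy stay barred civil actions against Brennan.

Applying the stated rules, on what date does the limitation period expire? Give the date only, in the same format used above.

May 16, 2020

The limitation period began to run on June 22, 2016.
The untolled deadline — 2 years after June 22, 2016 — is June 22, 2018.
Because the defendant's active military service ran from October 23, 2017 to September 22, 2018, the deadline is extended by 334 days to May 22, 2019.
Because the automatic bankruptcy stay ran from March 6, 2019 to February 29, 2020, the deadline is extended by 360 days to May 16, 2020.
The other events in the timeline have no effect on the limitation period under the stated rules.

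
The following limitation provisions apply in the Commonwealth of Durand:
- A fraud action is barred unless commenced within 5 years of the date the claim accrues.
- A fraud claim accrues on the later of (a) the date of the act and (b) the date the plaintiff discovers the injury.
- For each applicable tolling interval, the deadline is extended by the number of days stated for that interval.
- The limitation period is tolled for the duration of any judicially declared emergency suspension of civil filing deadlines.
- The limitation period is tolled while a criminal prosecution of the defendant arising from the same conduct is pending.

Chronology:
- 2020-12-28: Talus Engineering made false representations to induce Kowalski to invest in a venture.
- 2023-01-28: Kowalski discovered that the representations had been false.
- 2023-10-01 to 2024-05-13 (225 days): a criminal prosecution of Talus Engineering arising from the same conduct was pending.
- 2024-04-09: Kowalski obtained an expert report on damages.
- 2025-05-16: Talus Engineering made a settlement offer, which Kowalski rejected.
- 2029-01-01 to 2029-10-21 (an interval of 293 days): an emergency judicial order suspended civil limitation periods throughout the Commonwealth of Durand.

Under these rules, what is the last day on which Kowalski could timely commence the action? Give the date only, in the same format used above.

Taking the later of the act (2020-12-28) and discovery (2023-01-28), the claim accrued on 2023-01-28.
The untolled deadline — 5 years after 2023-01-28 — is 2028-01-28.
The pending criminal prosecution from 2023-10-01 to 2024-05-13 tolled the period for 225 days, extending the deadline to 2028-09-09.
The emergency suspension of filing deadlines from 2029-01-01 to 2029-10-21 began after the period had already run on 2028-09-09, so it has no tolling effect.
None of the other events listed affects the running of the period under the stated rules.

2028-09-09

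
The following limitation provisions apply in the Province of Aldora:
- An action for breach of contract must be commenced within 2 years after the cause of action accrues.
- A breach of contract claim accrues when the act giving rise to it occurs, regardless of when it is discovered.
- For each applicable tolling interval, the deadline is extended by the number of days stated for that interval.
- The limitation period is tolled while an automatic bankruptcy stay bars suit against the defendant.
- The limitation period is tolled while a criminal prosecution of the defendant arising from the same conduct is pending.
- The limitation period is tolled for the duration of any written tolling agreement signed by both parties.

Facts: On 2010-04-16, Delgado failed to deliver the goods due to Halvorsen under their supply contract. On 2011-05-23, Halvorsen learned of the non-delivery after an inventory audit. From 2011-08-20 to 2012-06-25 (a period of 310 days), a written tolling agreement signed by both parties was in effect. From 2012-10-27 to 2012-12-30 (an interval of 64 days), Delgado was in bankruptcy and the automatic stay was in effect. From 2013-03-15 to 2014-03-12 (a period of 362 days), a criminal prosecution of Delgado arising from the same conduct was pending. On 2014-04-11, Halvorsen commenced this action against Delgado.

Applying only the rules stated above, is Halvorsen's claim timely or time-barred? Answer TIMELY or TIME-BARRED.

TIMELY

The claim accrued on 2010-04-16, when the wrongful act occurred; under the stated occurrence rule the 2011-05-23 discovery does not delay accrual.
Adding the 2 years base period to 2010-04-16 gives a deadline of 2012-04-16, before any tolling.
The period was tolled for 310 days by the written tolling agreement (2011-08-20 to 2012-06-25), pushing the deadline to 2013-02-20.
The period was tolled for 64 days by the automatic bankruptcy stay (2012-10-27 to 2012-12-30), pushing the deadline to 2013-04-25.
The period was tolled for 362 days by the pending criminal prosecution (2013-03-15 to 2014-03-12), pushing the deadline to 2014-04-22.
Filing on 2014-04-11 beat the 2014-04-22 deadline — the action is timely.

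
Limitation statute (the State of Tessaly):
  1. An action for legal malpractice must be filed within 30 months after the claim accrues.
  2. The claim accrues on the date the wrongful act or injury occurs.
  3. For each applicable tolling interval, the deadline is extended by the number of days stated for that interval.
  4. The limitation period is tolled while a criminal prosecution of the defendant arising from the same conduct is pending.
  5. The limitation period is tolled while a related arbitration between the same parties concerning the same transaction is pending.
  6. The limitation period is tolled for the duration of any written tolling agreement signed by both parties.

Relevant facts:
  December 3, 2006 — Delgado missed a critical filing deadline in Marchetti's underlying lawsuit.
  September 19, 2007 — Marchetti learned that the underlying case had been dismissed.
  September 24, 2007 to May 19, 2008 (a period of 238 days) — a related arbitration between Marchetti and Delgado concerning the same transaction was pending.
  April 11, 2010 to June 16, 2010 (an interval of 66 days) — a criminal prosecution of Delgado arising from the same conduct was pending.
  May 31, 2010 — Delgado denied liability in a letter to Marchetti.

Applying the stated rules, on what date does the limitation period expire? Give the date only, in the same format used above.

January 27, 2010

Because the rule ties accrual to occurrence, the claim accrued on December 3, 2006, not on the September 19, 2007 discovery date.
Adding the 30 months base period to December 3, 2006 gives a deadline of June 3, 2009, before any tolling.
The pending related arbitration from September 24, 2007 to May 19, 2008 tolled the period for 238 days, extending the deadline to January 27, 2010.
The pending criminal prosecution starting April 11, 2010 came too late — the period had run on January 27, 2010 — and so does not extend the deadline.
None of the other events listed affects the running of the period under the stated rules.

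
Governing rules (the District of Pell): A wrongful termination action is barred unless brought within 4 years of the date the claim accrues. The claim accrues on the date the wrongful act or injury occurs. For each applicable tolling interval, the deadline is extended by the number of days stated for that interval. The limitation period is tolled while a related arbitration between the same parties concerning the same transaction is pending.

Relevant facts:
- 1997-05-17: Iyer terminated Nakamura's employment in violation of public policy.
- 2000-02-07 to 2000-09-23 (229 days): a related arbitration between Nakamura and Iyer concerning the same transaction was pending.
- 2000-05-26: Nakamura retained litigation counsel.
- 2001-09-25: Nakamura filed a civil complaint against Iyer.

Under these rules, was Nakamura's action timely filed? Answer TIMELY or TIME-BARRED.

The limitation period began to run on 1997-05-17.
The untolled deadline — 4 years after 1997-05-17 — is 2001-05-17.
Because the pending related arbitration ran from 2000-02-07 to 2000-09-23, the deadline is extended by 229 days to 2002-01-01.
Nothing else in the chronology tolls or restarts the period.
Nakamura filed on 2001-09-25, before the 2002-01-01 deadline, so the action is timely.

TIMELY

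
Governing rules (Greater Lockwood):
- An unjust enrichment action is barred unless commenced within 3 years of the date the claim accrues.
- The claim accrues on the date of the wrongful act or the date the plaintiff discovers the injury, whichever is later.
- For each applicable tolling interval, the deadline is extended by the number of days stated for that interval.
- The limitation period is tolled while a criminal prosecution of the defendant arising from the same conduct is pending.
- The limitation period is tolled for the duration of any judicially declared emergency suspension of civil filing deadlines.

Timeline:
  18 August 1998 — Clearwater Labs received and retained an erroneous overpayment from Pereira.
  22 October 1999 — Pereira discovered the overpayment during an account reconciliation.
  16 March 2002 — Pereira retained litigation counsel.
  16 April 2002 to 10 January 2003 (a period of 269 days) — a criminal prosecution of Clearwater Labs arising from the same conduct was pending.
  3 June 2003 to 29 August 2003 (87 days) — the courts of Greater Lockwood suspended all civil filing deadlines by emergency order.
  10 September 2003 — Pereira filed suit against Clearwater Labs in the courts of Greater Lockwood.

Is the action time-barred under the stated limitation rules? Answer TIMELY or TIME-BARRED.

TIMELY

Because discovery on 22 October 1999 post-dates the 18 August 1998 act, accrual under the later-of rule falls on 22 October 1999.
Adding the 3 years base period to 22 October 1999 gives a deadline of 22 October 2002, before any tolling.
The period was tolled for 269 days by the pending criminal prosecution (16 April 2002 to 10 January 2003), pushing the deadline to 18 July 2003.
The period was tolled for 87 days by the emergency suspension of filing deadlines (3 June 2003 to 29 August 2003), pushing the deadline to 13 October 2003.
Nothing else in the chronology tolls or restarts the period.
The 10 September 2003 filing precedes the 13 October 2003 deadline; the claim is timely.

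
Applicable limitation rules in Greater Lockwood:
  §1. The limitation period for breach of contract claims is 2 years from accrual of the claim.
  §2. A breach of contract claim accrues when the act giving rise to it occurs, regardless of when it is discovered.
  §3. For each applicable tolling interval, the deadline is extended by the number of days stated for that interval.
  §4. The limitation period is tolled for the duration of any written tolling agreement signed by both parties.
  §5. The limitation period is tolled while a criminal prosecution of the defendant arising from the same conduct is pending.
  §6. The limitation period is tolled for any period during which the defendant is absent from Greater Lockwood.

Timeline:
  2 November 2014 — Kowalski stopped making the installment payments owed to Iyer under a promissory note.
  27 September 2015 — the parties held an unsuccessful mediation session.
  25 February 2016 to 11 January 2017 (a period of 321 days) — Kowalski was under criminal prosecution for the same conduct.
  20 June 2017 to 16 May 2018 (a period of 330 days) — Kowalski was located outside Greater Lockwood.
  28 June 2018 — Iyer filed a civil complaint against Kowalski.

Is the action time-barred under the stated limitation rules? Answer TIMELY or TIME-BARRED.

The limitation period began to run on 2 November 2014.
Adding the 2 years base period to 2 November 2014 gives a deadline of 2 November 2016, before any tolling.
Because the pending criminal prosecution ran from 25 February 2016 to 11 January 2017, the deadline is extended by 321 days to 19 September 2017.
The defendant's absence from the jurisdiction from 20 June 2017 to 16 May 2018 tolled the period for 330 days, extending the deadline to 15 August 2018.
None of the other events listed affects the running of the period under the stated rules.
Iyer filed on 28 June 2018, before the 15 August 2018 deadline, so the action is timely.

TIMELY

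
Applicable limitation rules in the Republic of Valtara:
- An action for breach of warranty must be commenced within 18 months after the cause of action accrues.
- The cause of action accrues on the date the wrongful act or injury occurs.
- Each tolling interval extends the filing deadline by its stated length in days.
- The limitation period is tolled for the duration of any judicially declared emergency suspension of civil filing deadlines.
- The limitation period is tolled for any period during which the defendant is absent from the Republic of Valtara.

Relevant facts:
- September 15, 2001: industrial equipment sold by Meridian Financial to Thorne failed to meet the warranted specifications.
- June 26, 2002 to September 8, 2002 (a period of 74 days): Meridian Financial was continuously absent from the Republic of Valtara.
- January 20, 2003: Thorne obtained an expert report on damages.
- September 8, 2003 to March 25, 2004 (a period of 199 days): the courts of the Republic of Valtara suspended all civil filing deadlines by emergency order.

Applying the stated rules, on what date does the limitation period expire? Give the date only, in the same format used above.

May 28, 2003

The claim accrued on September 15, 2001, when the wrongful act occurred.
Adding the 18 months base period to September 15, 2001 gives a deadline of March 15, 2003, before any tolling.
The defendant's absence from the jurisdiction from June 26, 2002 to September 8, 2002 tolled the period for 74 days, extending the deadline to May 28, 2003.
The emergency suspension of filing deadlines starting September 8, 2003 came too late — the period had run on May 28, 2003 — and so does not extend the deadline.
Nothing else in the chronology tolls or restarts the period.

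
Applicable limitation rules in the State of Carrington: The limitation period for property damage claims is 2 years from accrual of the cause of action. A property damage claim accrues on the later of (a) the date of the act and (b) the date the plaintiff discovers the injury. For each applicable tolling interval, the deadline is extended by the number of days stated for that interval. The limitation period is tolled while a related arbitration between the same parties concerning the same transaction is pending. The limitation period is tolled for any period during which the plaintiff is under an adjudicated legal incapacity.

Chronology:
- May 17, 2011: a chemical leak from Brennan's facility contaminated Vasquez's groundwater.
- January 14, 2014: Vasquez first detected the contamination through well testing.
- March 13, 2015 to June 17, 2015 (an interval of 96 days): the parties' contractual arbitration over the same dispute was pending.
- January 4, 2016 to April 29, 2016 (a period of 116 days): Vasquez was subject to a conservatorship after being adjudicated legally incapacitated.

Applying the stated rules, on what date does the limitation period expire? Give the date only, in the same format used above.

Because discovery on January 14, 2014 post-dates the May 17, 2011 act, accrual under the later-of rule falls on January 14, 2014.
Adding the 2 years base period to January 14, 2014 gives a deadline of January 14, 2016, before any tolling.
Because the pending related arbitration ran from March 13, 2015 to June 17, 2015, the deadline is extended by 96 days to April 19, 2016.
The period was tolled for 116 days by the plaintiff's legal incapacity (January 4, 2016 to April 29, 2016), pushing the deadline to August 13, 2016.

August 13, 2016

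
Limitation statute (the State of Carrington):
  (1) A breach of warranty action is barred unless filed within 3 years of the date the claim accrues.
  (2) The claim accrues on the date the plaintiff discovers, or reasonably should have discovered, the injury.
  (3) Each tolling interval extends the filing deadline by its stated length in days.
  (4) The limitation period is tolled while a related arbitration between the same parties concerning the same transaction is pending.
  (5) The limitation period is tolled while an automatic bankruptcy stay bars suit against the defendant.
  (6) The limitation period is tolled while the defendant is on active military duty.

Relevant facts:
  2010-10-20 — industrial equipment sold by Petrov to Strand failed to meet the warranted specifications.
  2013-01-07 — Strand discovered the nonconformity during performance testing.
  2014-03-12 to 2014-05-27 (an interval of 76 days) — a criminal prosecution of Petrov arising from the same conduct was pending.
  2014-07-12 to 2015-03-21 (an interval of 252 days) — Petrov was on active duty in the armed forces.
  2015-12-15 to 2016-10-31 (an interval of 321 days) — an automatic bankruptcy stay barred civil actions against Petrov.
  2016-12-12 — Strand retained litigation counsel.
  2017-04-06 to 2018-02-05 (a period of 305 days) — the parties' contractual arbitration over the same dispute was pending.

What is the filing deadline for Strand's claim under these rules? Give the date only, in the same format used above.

2018-06-03

Accrual is tied to discovery, so the period began on 2013-01-07 rather than on 2010-10-20 when the act occurred.
Adding the 3 years base period to 2013-01-07 gives a deadline of 2016-01-07, before any tolling.
Because the defendant's active military service ran from 2014-07-12 to 2015-03-21, the deadline is extended by 252 days to 2016-09-15.
Because the automatic bankruptcy stay ran from 2015-12-15 to 2016-10-31, the deadline is extended by 321 days to 2017-08-02.
The period was tolled for 305 days by the pending related arbitration (2017-04-06 to 2018-02-05), pushing the deadline to 2018-06-03.
No stated provision tolls the period for a criminal prosecution, so the interval from 2014-03-12 to 2014-05-27 has no effect on the deadline.
None of the other events listed affects the running of the period under the stated rules.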